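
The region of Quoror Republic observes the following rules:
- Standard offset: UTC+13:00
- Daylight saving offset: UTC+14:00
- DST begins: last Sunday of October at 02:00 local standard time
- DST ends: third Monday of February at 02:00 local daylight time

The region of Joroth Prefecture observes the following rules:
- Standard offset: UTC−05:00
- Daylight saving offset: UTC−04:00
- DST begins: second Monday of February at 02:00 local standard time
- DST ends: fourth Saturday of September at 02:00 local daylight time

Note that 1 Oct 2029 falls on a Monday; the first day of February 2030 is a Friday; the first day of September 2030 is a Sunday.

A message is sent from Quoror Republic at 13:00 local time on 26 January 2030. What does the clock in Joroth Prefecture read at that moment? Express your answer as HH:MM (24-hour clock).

18:00

1 October 2029 is a Monday, so Sundays fall on 7, 14, 21, 28; the last is October 28.
1 February 2030 is a Friday, so the first Monday is February 4 and the third is February 18.
26 January 2030 lies within the daylight-saving period (28 October 2029 – 18 February 2030), so Quoror Republic is on daylight time, UTC+14:00.
13:00 Quoror Republic − 14h = 23:00 UTC (rolling into the previous day, 25 January 2030).
1 February 2030 is a Friday, so the first Monday is February 4 and the second is February 11.
1 September 2030 is a Sunday, so the first Saturday is September 7 and the fourth is September 28.
At the standard offset (UTC−05:00), 23:00 UTC − 5h = 18:00 Joroth Prefecture standard time.
The standard-time date in Joroth Prefecture, 25 January 2030, does not fall between 11 February and 28 September, so daylight saving is not in effect and Joroth Prefecture is at UTC−05:00.
23:00 UTC − 5h = 18:00 Joroth Prefecture.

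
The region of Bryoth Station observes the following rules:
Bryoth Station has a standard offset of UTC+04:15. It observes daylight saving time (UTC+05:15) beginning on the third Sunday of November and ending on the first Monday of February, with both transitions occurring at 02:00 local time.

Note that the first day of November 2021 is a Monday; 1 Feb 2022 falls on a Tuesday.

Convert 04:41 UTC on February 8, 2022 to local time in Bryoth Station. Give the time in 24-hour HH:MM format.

08:56

1 November 2021 is a Monday, so the first Sunday is November 7 and the third is November 21.
1 February 2022 is a Tuesday, so the first Monday is February 7.
At the standard offset (UTC+04:15), 04:41 UTC + 4h15m = 08:56 Bryoth Station standard time.
Daylight saving runs 21 November 2021 – 7 February 2022; the standard-time date in Bryoth Station, February 8, 2022, is outside that window, so Bryoth Station is on standard time at UTC+04:15.
04:41 UTC + 4h15m = 08:56 local.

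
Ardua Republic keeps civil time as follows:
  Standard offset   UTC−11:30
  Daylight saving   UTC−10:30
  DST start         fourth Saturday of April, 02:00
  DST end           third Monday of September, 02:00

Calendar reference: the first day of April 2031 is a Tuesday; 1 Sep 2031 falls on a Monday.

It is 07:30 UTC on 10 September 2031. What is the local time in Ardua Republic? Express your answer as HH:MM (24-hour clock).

21:00

1 April 2031 is a Tuesday, so the first Saturday is April 5 and the fourth is April 26.
1 September 2031 is a Monday, so the first Monday is September 1 and the third is September 15.
At the standard offset (UTC−11:30), 07:30 UTC − 11h30m = 20:00 Ardua Republic standard time (rolling into the previous day, 9 September 2031).
Daylight saving runs 26 April – 15 September; the standard-time date in Ardua Republic, 9 September 2031, is inside that window, so Ardua Republic is at UTC−10:30.
07:30 UTC − 10h30m = 21:00 local (rolling into the previous day, 9 September 2031).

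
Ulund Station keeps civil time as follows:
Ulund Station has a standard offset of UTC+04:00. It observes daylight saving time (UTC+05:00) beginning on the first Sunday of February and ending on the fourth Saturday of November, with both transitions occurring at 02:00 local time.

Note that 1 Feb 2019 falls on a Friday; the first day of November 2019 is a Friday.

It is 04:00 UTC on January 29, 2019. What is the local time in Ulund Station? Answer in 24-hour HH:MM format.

1 February 2019 is a Friday, so the first Sunday is February 3.
1 November 2019 is a Friday, so the first Saturday is November 2 and the fourth is November 23.
At the standard offset (UTC+04:00), 04:00 UTC + 4h = 08:00 Ulund Station standard time.
Daylight saving runs 3 February – 23 November; the standard-time date in Ulund Station, January 29, 2019, is outside that window, so Ulund Station is on standard time at UTC+04:00.
04:00 UTC + 4h = 08:00 local.

08:00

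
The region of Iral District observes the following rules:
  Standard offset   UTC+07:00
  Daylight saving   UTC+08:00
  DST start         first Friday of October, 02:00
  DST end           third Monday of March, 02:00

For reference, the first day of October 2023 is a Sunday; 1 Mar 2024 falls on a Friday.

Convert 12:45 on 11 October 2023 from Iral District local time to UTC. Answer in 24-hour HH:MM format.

1 October 2023 is a Sunday, so the first Friday is October 6.
1 March 2024 is a Friday, so the first Monday is March 4 and the third is March 18.
Daylight saving runs 6 October 2023 – 18 March 2024; 11 October 2023 is inside that window, so Iral District is at UTC+08:00.
12:45 local − 8h = 04:45 UTC.

04:45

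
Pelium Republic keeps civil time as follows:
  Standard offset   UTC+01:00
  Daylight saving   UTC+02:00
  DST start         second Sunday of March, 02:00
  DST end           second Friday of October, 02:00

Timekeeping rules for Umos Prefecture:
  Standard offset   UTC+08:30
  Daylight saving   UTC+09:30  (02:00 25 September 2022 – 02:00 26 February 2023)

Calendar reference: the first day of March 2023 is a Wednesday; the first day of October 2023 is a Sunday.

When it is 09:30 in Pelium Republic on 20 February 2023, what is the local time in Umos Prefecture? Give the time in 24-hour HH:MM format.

18:00

1 March 2023 is a Wednesday, so the first Sunday is March 5 and the second is March 12.
1 October 2023 is a Sunday, so the first Friday is October 6 and the second is October 13.
20 February 2023 does not fall between 12 March and 13 October, so daylight saving is not in effect and Pelium Republic is at UTC+01:00.
09:30 Pelium Republic − 1h = 08:30 UTC.
At the standard offset (UTC+08:30), 08:30 UTC + 8h30m = 17:00 Umos Prefecture standard time.
The standard-time date in Umos Prefecture, 20 February 2023, falls between 25 September 2022 and 26 February 2023, so daylight saving is in effect and Umos Prefecture is at UTC+09:30.
08:30 UTC + 9h30m = 18:00 Umos Prefecture.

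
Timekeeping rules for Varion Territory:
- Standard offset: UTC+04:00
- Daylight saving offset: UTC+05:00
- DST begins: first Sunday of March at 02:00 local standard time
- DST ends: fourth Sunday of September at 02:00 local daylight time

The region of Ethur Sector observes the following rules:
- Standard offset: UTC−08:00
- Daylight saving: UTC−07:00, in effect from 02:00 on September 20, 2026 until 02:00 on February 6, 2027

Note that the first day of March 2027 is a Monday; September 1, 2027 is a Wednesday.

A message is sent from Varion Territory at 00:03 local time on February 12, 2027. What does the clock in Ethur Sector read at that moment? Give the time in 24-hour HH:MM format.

12:03

1 March 2027 is a Monday, so the first Sunday is March 7.
1 September 2027 is a Wednesday, so the first Sunday is September 5 and the fourth is September 26.
February 12, 2027 is outside the daylight-saving period (7 March – 26 September), so Varion Territory is on standard time, UTC+04:00.
00:03 Varion Territory − 4h = 20:03 UTC (rolling into the previous day, 11 February 2027).
At the standard offset (UTC−08:00), 20:03 UTC − 8h = 12:03 Ethur Sector standard time.
Daylight saving runs 20 September 2026 – 6 February 2027; the standard-time date in Ethur Sector, February 11, 2027, is outside that window, so Ethur Sector is on standard time at UTC−08:00.
20:03 UTC − 8h = 12:03 Ethur Sector.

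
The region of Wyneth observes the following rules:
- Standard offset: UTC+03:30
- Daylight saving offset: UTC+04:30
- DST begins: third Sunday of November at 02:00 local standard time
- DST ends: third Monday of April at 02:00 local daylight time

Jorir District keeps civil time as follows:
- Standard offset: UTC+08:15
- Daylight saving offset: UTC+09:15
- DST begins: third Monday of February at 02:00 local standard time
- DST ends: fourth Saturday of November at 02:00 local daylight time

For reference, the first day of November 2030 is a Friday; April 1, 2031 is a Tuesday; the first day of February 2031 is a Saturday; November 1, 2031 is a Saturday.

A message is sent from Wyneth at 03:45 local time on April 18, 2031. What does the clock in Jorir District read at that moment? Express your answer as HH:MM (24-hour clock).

1 November 2030 is a Friday, so the first Sunday is November 3 and the third is November 17.
1 April 2031 is a Tuesday, so the first Monday is April 7 and the third is April 21.
Daylight saving runs 17 November 2030 – 21 April 2031; April 18, 2031 is inside that window, so Wyneth is at UTC+04:30.
03:45 Wyneth − 4h30m = 23:15 UTC (rolling into the previous day, 17 April 2031).
1 February 2031 is a Saturday, so the first Monday is February 3 and the third is February 17.
1 November 2031 is a Saturday, so the first Saturday is November 1 and the fourth is November 22.
At the standard offset (UTC+08:15), 23:15 UTC + 8h15m = 07:30 Jorir District standard time (rolling into the next day, 18 April 2031).
The standard-time date in Jorir District, April 18, 2031, falls between 17 February and 22 November, so daylight saving is in effect and Jorir District is at UTC+09:15.
23:15 UTC + 9h15m = 08:30 Jorir District (rolling into the next day, 18 April 2031).

08:30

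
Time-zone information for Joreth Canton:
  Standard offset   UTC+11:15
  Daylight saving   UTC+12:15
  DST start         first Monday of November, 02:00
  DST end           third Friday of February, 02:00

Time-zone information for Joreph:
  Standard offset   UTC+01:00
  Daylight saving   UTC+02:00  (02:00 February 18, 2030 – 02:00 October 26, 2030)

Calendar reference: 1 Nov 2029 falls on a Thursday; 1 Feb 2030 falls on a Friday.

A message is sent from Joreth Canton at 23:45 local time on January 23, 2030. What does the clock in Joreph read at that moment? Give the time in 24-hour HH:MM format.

1 November 2029 is a Thursday, so the first Monday is November 5.
1 February 2030 is a Friday, so the first Friday is February 1 and the third is February 15.
January 23, 2030 falls between 5 November 2029 and 15 February 2030, so daylight saving is in effect and Joreth Canton is at UTC+12:15.
23:45 Joreth Canton − 12h15m = 11:30 UTC.
At the standard offset (UTC+01:00), 11:30 UTC + 1h = 12:30 Joreph standard time.
Daylight saving runs 18 February – 26 October; the standard-time date in Joreph, January 23, 2030, is outside that window, so Joreph is on standard time at UTC+01:00.
11:30 UTC + 1h = 12:30 Joreph.

12:30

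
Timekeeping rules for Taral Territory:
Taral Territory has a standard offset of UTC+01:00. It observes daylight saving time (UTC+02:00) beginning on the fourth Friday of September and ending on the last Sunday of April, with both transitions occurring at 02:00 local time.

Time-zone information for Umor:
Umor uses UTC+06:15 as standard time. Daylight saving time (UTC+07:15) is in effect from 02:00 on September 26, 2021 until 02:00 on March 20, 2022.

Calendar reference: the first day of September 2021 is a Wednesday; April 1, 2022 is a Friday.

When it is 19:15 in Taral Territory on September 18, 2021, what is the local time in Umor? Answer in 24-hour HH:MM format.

1 September 2021 is a Wednesday, so the first Friday is September 3 and the fourth is September 24.
1 April 2022 is a Friday, so Sundays fall on 3, 10, 17, 24; the last is April 24.
September 18, 2021 is outside the daylight-saving period (24 September 2021 – 24 April 2022), so Taral Territory is on standard time, UTC+01:00.
19:15 Taral Territory − 1h = 18:15 UTC.
At the standard offset (UTC+06:15), 18:15 UTC + 6h15m = 00:30 Umor standard time (rolling into the next day, 19 September 2021).
The standard-time date in Umor, September 19, 2021, is outside the daylight-saving period (26 September 2021 – 20 March 2022), so Umor is on standard time, UTC+06:15.
18:15 UTC + 6h15m = 00:30 Umor (rolling into the next day, 19 September 2021).

00:30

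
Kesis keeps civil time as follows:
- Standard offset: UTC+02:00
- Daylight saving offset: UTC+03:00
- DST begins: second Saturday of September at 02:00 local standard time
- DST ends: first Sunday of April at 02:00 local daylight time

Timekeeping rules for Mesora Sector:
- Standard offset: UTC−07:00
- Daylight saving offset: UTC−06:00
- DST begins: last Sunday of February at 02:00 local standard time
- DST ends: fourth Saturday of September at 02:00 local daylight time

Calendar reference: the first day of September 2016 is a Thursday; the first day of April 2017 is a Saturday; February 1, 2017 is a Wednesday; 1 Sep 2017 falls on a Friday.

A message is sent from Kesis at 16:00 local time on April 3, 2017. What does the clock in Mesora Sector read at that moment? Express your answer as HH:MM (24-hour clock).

08:00

1 September 2016 is a Thursday, so the first Saturday is September 3 and the second is September 10.
1 April 2017 is a Saturday, so the first Sunday is April 2.
April 3, 2017 does not fall between 10 September 2016 and 2 April 2017, so daylight saving is not in effect and Kesis is at UTC+02:00.
16:00 Kesis − 2h = 14:00 UTC.
1 February 2017 is a Wednesday, so Sundays fall on 5, 12, 19, 26; the last is February 26.
1 September 2017 is a Friday, so the first Saturday is September 2 and the fourth is September 23.
At the standard offset (UTC−07:00), 14:00 UTC − 7h = 07:00 Mesora Sector standard time.
The standard-time date in Mesora Sector, April 3, 2017, falls between 26 February and 23 September, so daylight saving is in effect and Mesora Sector is at UTC−06:00.
14:00 UTC − 6h = 08:00 Mesora Sector.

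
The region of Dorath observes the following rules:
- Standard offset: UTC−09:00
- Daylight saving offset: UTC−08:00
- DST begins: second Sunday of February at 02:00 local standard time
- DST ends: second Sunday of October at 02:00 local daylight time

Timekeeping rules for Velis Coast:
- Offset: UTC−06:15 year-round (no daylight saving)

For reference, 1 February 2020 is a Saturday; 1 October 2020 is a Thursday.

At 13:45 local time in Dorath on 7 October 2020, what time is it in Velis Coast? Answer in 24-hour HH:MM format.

1 February 2020 is a Saturday, so the first Sunday is February 2 and the second is February 9.
1 October 2020 is a Thursday, so the first Sunday is October 4 and the second is October 11.
Daylight saving runs 9 February – 11 October; 7 October 2020 is inside that window, so Dorath is at UTC−08:00.
13:45 Dorath + 8h = 21:45 UTC.
Velis Coast has no daylight saving, so its offset is UTC−06:15 year-round.
21:45 UTC − 6h15m = 15:30 Velis Coast.

15:30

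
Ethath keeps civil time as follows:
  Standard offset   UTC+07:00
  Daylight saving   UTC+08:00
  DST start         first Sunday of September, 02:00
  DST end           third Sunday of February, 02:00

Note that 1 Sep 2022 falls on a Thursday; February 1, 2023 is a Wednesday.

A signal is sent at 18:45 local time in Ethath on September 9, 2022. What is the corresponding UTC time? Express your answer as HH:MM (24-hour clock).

1 September 2022 is a Thursday, so the first Sunday is September 4.
1 February 2023 is a Wednesday, so the first Sunday is February 5 and the third is February 19.
September 9, 2022 lies within the daylight-saving period (4 September 2022 – 19 February 2023), so Ethath is on daylight time, UTC+08:00.
18:45 local − 8h = 10:45 UTC.

10:45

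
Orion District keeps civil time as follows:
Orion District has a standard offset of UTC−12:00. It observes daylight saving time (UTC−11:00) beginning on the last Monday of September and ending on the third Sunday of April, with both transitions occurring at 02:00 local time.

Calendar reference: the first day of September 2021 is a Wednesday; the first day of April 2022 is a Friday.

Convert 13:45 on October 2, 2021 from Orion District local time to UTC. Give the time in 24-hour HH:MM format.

1 September 2021 is a Wednesday, so Mondays fall on 6, 13, 20, 27; the last is September 27.
1 April 2022 is a Friday, so the first Sunday is April 3 and the third is April 17.
October 2, 2021 lies within the daylight-saving period (27 September 2021 – 17 April 2022), so Orion District is on daylight time, UTC−11:00.
13:45 local + 11h = 00:45 UTC (rolling into the next day, 3 October 2021).

00:45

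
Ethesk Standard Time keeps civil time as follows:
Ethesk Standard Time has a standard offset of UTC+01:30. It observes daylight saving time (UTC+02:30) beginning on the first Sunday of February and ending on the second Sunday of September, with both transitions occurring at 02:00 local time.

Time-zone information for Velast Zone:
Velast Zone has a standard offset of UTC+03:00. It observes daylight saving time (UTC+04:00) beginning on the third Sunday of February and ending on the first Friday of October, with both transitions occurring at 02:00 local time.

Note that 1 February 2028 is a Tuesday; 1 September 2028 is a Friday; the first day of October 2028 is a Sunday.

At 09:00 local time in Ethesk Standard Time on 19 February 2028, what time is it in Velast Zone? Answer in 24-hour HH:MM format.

09:30

1 February 2028 is a Tuesday, so the first Sunday is February 6.
1 September 2028 is a Friday, so the first Sunday is September 3 and the second is September 10.
19 February 2028 falls between 6 February and 10 September, so daylight saving is in effect and Ethesk Standard Time is at UTC+02:30.
09:00 Ethesk Standard Time − 2h30m = 06:30 UTC.
1 February 2028 is a Tuesday, so the first Sunday is February 6 and the third is February 20.
1 October 2028 is a Sunday, so the first Friday is October 6.
At the standard offset (UTC+03:00), 06:30 UTC + 3h = 09:30 Velast Zone standard time.
The standard-time date in Velast Zone, 19 February 2028, is outside the daylight-saving period (20 February – 6 October), so Velast Zone is on standard time, UTC+03:00.
06:30 UTC + 3h = 09:30 Velast Zone.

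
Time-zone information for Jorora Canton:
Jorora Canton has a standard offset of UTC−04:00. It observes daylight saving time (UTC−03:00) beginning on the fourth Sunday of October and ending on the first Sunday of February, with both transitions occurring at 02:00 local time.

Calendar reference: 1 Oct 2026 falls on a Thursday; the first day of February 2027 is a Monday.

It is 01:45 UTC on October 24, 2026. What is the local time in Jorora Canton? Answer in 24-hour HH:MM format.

21:45

1 October 2026 is a Thursday, so the first Sunday is October 4 and the fourth is October 25.
1 February 2027 is a Monday, so the first Sunday is February 7.
At the standard offset (UTC−04:00), 01:45 UTC − 4h = 21:45 Jorora Canton standard time (rolling into the previous day, 23 October 2026).
Daylight saving runs 25 October 2026 – 7 February 2027; the standard-time date in Jorora Canton, October 23, 2026, is outside that window, so Jorora Canton is on standard time at UTC−04:00.
01:45 UTC − 4h = 21:45 local (rolling into the previous day, 23 October 2026).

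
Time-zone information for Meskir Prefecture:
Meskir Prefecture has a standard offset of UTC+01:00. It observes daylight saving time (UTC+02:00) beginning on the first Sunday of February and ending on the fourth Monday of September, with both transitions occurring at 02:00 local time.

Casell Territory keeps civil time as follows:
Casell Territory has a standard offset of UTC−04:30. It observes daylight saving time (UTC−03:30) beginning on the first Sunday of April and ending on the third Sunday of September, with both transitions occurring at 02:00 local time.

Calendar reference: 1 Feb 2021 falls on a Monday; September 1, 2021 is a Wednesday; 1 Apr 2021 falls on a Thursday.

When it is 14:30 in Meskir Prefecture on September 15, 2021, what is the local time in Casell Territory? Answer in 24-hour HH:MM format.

1 February 2021 is a Monday, so the first Sunday is February 7.
1 September 2021 is a Wednesday, so the first Monday is September 6 and the fourth is September 27.
September 15, 2021 lies within the daylight-saving period (7 February – 27 September), so Meskir Prefecture is on daylight time, UTC+02:00.
14:30 Meskir Prefecture − 2h = 12:30 UTC.
1 April 2021 is a Thursday, so the first Sunday is April 4.
1 September 2021 is a Wednesday, so the first Sunday is September 5 and the third is September 19.
At the standard offset (UTC−04:30), 12:30 UTC − 4h30m = 08:00 Casell Territory standard time.
Daylight saving runs 4 April – 19 September; the standard-time date in Casell Territory, September 15, 2021, is inside that window, so Casell Territory is at UTC−03:30.
12:30 UTC − 3h30m = 09:00 Casell Territory.

09:00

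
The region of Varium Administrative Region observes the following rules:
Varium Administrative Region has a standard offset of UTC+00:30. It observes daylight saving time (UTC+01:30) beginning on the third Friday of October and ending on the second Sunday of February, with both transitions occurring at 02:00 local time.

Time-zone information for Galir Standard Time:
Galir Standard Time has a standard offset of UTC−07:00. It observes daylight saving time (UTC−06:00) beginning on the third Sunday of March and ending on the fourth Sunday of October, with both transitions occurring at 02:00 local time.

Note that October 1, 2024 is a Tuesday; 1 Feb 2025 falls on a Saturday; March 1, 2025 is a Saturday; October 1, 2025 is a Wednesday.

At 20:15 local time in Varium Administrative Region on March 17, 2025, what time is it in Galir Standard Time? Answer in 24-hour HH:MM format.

1 October 2024 is a Tuesday, so the first Friday is October 4 and the third is October 18.
1 February 2025 is a Saturday, so the first Sunday is February 2 and the second is February 9.
March 17, 2025 is outside the daylight-saving period (18 October 2024 – 9 February 2025), so Varium Administrative Region is on standard time, UTC+00:30.
20:15 Varium Administrative Region − 0h30m = 19:45 UTC.
1 March 2025 is a Saturday, so the first Sunday is March 2 and the third is March 16.
1 October 2025 is a Wednesday, so the first Sunday is October 5 and the fourth is October 26.
At the standard offset (UTC−07:00), 19:45 UTC − 7h = 12:45 Galir Standard Time standard time.
Daylight saving runs 16 March – 26 October; the standard-time date in Galir Standard Time, March 17, 2025, is inside that window, so Galir Standard Time is at UTC−06:00.
19:45 UTC − 6h = 13:45 Galir Standard Time.

13:45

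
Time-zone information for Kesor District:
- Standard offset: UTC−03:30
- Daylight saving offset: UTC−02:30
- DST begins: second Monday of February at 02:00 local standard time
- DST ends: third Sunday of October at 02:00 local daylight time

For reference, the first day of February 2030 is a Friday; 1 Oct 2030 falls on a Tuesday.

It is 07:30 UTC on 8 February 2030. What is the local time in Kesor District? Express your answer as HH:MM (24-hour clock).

04:00

1 February 2030 is a Friday, so the first Monday is February 4 and the second is February 11.
1 October 2030 is a Tuesday, so the first Sunday is October 6 and the third is October 20.
At the standard offset (UTC−03:30), 07:30 UTC − 3h30m = 04:00 Kesor District standard time.
The standard-time date in Kesor District, 8 February 2030, does not fall between 11 February and 20 October, so daylight saving is not in effect and Kesor District is at UTC−03:30.
07:30 UTC − 3h30m = 04:00 local.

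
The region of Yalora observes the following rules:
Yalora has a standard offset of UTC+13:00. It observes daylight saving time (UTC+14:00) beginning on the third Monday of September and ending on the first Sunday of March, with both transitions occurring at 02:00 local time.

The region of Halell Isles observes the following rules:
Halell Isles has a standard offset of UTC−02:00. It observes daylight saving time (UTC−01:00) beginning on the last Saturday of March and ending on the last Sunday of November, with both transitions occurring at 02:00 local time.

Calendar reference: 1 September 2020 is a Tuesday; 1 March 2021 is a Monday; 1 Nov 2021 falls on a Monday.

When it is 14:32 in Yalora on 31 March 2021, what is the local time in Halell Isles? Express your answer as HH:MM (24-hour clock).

1 September 2020 is a Tuesday, so the first Monday is September 7 and the third is September 21.
1 March 2021 is a Monday, so the first Sunday is March 7.
31 March 2021 does not fall between 21 September 2020 and 7 March 2021, so daylight saving is not in effect and Yalora is at UTC+13:00.
14:32 Yalora − 13h = 01:32 UTC.
1 March 2021 is a Monday, so Saturdays fall on 6, 13, 20, 27; the last is March 27.
1 November 2021 is a Monday, so Sundays fall on 7, 14, 21, 28; the last is November 28.
At the standard offset (UTC−02:00), 01:32 UTC − 2h = 23:32 Halell Isles standard time (rolling into the previous day, 30 March 2021).
The standard-time date in Halell Isles, 30 March 2021, falls between 27 March and 28 November, so daylight saving is in effect and Halell Isles is at UTC−01:00.
01:32 UTC − 1h = 00:32 Halell Isles.

00:32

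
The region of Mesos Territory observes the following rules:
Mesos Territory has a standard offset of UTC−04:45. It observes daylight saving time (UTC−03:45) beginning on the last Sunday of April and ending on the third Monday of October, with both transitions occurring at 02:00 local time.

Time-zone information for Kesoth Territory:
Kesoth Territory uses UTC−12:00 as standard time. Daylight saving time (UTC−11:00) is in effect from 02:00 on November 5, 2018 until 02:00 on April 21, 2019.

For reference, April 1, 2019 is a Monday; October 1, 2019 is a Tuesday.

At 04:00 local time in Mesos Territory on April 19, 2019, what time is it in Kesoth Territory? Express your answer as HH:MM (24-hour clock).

21:45

1 April 2019 is a Monday, so Sundays fall on 7, 14, 21, 28; the last is April 28.
1 October 2019 is a Tuesday, so the first Monday is October 7 and the third is October 21.
April 19, 2019 does not fall between 28 April and 21 October, so daylight saving is not in effect and Mesos Territory is at UTC−04:45.
04:00 Mesos Territory + 4h45m = 08:45 UTC.
At the standard offset (UTC−12:00), 08:45 UTC − 12h = 20:45 Kesoth Territory standard time (rolling into the previous day, 18 April 2019).
The standard-time date in Kesoth Territory, April 18, 2019, falls between 5 November 2018 and 21 April 2019, so daylight saving is in effect and Kesoth Territory is at UTC−11:00.
08:45 UTC − 11h = 21:45 Kesoth Territory (rolling into the previous day, 18 April 2019).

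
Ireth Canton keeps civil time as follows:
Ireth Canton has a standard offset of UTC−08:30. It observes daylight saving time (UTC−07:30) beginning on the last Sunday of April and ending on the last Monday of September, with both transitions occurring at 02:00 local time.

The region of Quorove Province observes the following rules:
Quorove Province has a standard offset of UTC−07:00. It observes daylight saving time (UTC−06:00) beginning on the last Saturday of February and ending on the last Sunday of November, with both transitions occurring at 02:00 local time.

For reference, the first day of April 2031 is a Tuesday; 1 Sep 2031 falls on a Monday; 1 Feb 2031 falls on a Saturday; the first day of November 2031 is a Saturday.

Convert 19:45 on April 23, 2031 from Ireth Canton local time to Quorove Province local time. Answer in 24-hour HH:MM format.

1 April 2031 is a Tuesday, so Sundays fall on 6, 13, 20, 27; the last is April 27.
1 September 2031 is a Monday, so Mondays fall on 1, 8, 15, 22, 29; the last is September 29.
Daylight saving runs 27 April – 29 September; April 23, 2031 is outside that window, so Ireth Canton is on standard time at UTC−08:30.
19:45 Ireth Canton + 8h30m = 04:15 UTC (rolling into the next day, 24 April 2031).
1 February 2031 is a Saturday, so Saturdays fall on 1, 8, 15, 22; the last is February 22.
1 November 2031 is a Saturday, so Sundays fall on 2, 9, 16, 23, 30; the last is November 30.
At the standard offset (UTC−07:00), 04:15 UTC − 7h = 21:15 Quorove Province standard time (rolling into the previous day, 23 April 2031).
The standard-time date in Quorove Province, April 23, 2031, falls between 22 February and 30 November, so daylight saving is in effect and Quorove Province is at UTC−06:00.
04:15 UTC − 6h = 22:15 Quorove Province (rolling into the previous day, 23 April 2031).

22:15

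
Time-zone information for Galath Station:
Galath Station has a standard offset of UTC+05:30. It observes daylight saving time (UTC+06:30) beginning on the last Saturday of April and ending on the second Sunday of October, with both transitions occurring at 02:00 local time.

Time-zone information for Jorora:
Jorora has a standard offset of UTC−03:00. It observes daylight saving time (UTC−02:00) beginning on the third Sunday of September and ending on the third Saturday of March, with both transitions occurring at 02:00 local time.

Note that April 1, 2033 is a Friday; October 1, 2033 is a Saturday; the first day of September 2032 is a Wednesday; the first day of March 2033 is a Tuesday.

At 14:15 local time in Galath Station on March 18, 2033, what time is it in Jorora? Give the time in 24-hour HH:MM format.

1 April 2033 is a Friday, so Saturdays fall on 2, 9, 16, 23, 30; the last is April 30.
1 October 2033 is a Saturday, so the first Sunday is October 2 and the second is October 9.
March 18, 2033 does not fall between 30 April and 9 October, so daylight saving is not in effect and Galath Station is at UTC+05:30.
14:15 Galath Station − 5h30m = 08:45 UTC.
1 September 2032 is a Wednesday, so the first Sunday is September 5 and the third is September 19.
1 March 2033 is a Tuesday, so the first Saturday is March 5 and the third is March 19.
At the standard offset (UTC−03:00), 08:45 UTC − 3h = 05:45 Jorora standard time.
The standard-time date in Jorora, March 18, 2033, falls between 19 September 2032 and 19 March 2033, so daylight saving is in effect and Jorora is at UTC−02:00.
08:45 UTC − 2h = 06:45 Jorora.

06:45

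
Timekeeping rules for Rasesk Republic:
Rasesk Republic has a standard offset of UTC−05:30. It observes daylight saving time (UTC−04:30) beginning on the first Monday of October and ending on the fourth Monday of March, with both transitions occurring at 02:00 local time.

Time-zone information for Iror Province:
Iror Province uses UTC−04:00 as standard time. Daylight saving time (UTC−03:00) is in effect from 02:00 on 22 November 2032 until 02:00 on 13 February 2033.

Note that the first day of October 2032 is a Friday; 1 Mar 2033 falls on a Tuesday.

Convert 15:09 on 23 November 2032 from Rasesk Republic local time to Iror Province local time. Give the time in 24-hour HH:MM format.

16:39

1 October 2032 is a Friday, so the first Monday is October 4.
1 March 2033 is a Tuesday, so the first Monday is March 7 and the fourth is March 28.
Daylight saving runs 4 October 2032 – 28 March 2033; 23 November 2032 is inside that window, so Rasesk Republic is at UTC−04:30.
15:09 Rasesk Republic + 4h30m = 19:39 UTC.
At the standard offset (UTC−04:00), 19:39 UTC − 4h = 15:39 Iror Province standard time.
The standard-time date in Iror Province, 23 November 2032, falls between 22 November 2032 and 13 February 2033, so daylight saving is in effect and Iror Province is at UTC−03:00.
19:39 UTC − 3h = 16:39 Iror Province.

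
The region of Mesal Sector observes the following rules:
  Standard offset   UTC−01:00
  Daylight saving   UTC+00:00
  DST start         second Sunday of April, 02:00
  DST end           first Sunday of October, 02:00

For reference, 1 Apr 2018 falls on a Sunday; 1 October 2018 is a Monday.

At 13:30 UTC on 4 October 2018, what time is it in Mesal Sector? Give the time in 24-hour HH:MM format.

1 April 2018 is a Sunday, so the first Sunday is April 1 and the second is April 8.
1 October 2018 is a Monday, so the first Sunday is October 7.
At the standard offset (UTC−01:00), 13:30 UTC − 1h = 12:30 Mesal Sector standard time.
The standard-time date in Mesal Sector, 4 October 2018, lies within the daylight-saving period (8 April – 7 October), so Mesal Sector is on daylight time, UTC+00:00.
13:30 UTC + 0h = 13:30 local.

13:30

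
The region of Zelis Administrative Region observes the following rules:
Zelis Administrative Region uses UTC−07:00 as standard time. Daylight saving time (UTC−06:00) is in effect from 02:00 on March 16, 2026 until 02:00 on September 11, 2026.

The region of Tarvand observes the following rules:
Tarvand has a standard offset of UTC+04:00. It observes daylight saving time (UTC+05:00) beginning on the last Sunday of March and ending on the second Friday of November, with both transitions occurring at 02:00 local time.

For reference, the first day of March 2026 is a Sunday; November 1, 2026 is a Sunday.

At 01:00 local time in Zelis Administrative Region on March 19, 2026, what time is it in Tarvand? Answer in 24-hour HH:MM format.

11:00

March 19, 2026 falls between 16 March and 11 September, so daylight saving is in effect and Zelis Administrative Region is at UTC−06:00.
01:00 Zelis Administrative Region + 6h = 07:00 UTC.
1 March 2026 is a Sunday, so Sundays fall on 1, 8, 15, 22, 29; the last is March 29.
1 November 2026 is a Sunday, so the first Friday is November 6 and the second is November 13.
At the standard offset (UTC+04:00), 07:00 UTC + 4h = 11:00 Tarvand standard time.
The standard-time date in Tarvand, March 19, 2026, is outside the daylight-saving period (29 March – 13 November), so Tarvand is on standard time, UTC+04:00.
07:00 UTC + 4h = 11:00 Tarvand.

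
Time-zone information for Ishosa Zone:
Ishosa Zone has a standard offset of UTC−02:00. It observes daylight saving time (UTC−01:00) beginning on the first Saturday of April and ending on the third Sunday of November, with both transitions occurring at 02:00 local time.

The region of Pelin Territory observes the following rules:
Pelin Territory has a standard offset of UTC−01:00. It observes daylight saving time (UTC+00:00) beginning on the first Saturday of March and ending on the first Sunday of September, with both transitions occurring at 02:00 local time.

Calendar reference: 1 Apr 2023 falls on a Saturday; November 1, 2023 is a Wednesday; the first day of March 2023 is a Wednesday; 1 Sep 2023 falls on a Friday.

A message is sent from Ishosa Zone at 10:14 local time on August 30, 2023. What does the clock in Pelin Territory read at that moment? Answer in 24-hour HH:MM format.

11:14

1 April 2023 is a Saturday, so the first Saturday is April 1.
1 November 2023 is a Wednesday, so the first Sunday is November 5 and the third is November 19.
August 30, 2023 lies within the daylight-saving period (1 April – 19 November), so Ishosa Zone is on daylight time, UTC−01:00.
10:14 Ishosa Zone + 1h = 11:14 UTC.
1 March 2023 is a Wednesday, so the first Saturday is March 4.
1 September 2023 is a Friday, so the first Sunday is September 3.
At the standard offset (UTC−01:00), 11:14 UTC − 1h = 10:14 Pelin Territory standard time.
Daylight saving runs 4 March – 3 September; the standard-time date in Pelin Territory, August 30, 2023, is inside that window, so Pelin Territory is at UTC+00:00.
11:14 UTC + 0h = 11:14 Pelin Territory.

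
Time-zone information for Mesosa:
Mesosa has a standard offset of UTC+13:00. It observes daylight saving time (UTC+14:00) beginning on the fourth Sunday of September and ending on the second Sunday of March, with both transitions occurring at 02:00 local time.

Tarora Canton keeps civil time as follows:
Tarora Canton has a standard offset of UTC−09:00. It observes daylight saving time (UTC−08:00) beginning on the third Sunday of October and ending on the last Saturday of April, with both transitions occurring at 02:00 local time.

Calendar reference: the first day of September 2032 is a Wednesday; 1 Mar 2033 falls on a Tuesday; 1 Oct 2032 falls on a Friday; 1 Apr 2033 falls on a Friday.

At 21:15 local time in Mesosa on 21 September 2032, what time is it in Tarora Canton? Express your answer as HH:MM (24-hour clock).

1 September 2032 is a Wednesday, so the first Sunday is September 5 and the fourth is September 26.
1 March 2033 is a Tuesday, so the first Sunday is March 6 and the second is March 13.
21 September 2032 is outside the daylight-saving period (26 September 2032 – 13 March 2033), so Mesosa is on standard time, UTC+13:00.
21:15 Mesosa − 13h = 08:15 UTC.
1 October 2032 is a Friday, so the first Sunday is October 3 and the third is October 17.
1 April 2033 is a Friday, so Saturdays fall on 2, 9, 16, 23, 30; the last is April 30.
At the standard offset (UTC−09:00), 08:15 UTC − 9h = 23:15 Tarora Canton standard time (rolling into the previous day, 20 September 2032).
The standard-time date in Tarora Canton, 20 September 2032, does not fall between 17 October 2032 and 30 April 2033, so daylight saving is not in effect and Tarora Canton is at UTC−09:00.
08:15 UTC − 9h = 23:15 Tarora Canton (rolling into the previous day, 20 September 2032).

23:15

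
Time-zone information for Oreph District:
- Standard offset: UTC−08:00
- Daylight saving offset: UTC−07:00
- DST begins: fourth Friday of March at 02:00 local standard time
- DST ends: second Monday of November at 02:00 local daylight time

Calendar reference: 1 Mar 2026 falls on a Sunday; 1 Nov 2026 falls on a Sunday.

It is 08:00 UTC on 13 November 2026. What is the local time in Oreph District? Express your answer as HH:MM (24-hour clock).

00:00

1 March 2026 is a Sunday, so the first Friday is March 6 and the fourth is March 27.
1 November 2026 is a Sunday, so the first Monday is November 2 and the second is November 9.
At the standard offset (UTC−08:00), 08:00 UTC − 8h = 00:00 Oreph District standard time.
The standard-time date in Oreph District, 13 November 2026, is outside the daylight-saving period (27 March – 9 November), so Oreph District is on standard time, UTC−08:00.
08:00 UTC − 8h = 00:00 local.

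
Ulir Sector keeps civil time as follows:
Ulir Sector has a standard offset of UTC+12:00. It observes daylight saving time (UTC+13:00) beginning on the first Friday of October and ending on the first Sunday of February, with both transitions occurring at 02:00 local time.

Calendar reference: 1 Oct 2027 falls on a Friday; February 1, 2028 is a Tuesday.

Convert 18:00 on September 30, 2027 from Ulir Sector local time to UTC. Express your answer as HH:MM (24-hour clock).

06:00

1 October 2027 is a Friday, so the first Friday is October 1.
1 February 2028 is a Tuesday, so the first Sunday is February 6.
September 30, 2027 does not fall between 1 October 2027 and 6 February 2028, so daylight saving is not in effect and Ulir Sector is at UTC+12:00.
18:00 local − 12h = 06:00 UTC.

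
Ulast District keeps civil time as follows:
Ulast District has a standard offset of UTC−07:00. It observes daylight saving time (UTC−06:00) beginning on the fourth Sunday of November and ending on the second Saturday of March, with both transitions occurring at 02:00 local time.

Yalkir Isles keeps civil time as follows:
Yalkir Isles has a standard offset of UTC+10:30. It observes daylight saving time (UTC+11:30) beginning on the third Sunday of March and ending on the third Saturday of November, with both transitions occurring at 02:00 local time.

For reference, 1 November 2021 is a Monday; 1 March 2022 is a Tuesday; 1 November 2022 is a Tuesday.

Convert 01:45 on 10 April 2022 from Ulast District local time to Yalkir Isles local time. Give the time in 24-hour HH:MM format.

1 November 2021 is a Monday, so the first Sunday is November 7 and the fourth is November 28.
1 March 2022 is a Tuesday, so the first Saturday is March 5 and the second is March 12.
10 April 2022 does not fall between 28 November 2021 and 12 March 2022, so daylight saving is not in effect and Ulast District is at UTC−07:00.
01:45 Ulast District + 7h = 08:45 UTC.
1 March 2022 is a Tuesday, so the first Sunday is March 6 and the third is March 20.
1 November 2022 is a Tuesday, so the first Saturday is November 5 and the third is November 19.
At the standard offset (UTC+10:30), 08:45 UTC + 10h30m = 19:15 Yalkir Isles standard time.
The standard-time date in Yalkir Isles, 10 April 2022, falls between 20 March and 19 November, so daylight saving is in effect and Yalkir Isles is at UTC+11:30.
08:45 UTC + 11h30m = 20:15 Yalkir Isles.

20:15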